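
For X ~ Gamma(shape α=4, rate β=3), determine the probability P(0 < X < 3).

P(0 < X < 3) = ∫_{0}^{3} f(x) dx
where f(x) = \frac{27 x^{3} e^{- 3 x}}{2}
= 1 - \frac{172}{e^{9}}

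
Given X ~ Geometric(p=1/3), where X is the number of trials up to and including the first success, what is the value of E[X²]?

Using the identity E[X²] = Var(X) + (E[X])²:
E[X] = 3
Var(X) = 6
E[X²] = 6 + (3)²
= 15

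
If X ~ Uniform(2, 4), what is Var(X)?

For X ~ Uniform(2, 4):
Var(X) = \frac{1}{3}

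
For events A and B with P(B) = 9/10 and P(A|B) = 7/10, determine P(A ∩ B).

By definition, P(A|B) = P(A ∩ B) / P(B)
So P(A ∩ B) = P(A|B) × P(B)
= 7/10 × 9/10
= 63/100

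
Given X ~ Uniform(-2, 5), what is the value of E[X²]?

Using the identity E[X²] = Var(X) + (E[X])²:
E[X] = \frac{3}{2}
Var(X) = \frac{49}{12}
E[X²] = \frac{49}{12} + (\frac{3}{2})²
= \frac{19}{3}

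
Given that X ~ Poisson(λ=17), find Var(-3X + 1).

For X ~ Poisson(λ=17):
Var(X) = 17
Var(-3X + 1) = (-3)² × Var(X) = 9 × 17 = 153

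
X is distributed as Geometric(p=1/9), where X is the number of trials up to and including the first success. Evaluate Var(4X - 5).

For X ~ Geometric(p=1/9), where X is the number of trials up to and including the first success:
Var(X) = 72
Var(4X - 5) = (4)² × Var(X) = 16 × 72 = 1152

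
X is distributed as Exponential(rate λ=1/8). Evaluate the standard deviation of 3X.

For X ~ Exponential(rate λ=1/8):
Var(X) = 64
SD(X) = √(Var(X)) = √(64) = 8
SD(3X) = |3| × SD(X) = 3 × 8 = 24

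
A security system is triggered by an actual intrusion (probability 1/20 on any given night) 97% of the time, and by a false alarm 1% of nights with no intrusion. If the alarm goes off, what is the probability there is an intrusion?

Let D = the rare event, + = positive/flagged.
P(D) = 1/20
P(+|D) = 97/100
P(+|D') = 1/100
P(+) = P(+|D)P(D) + P(+|D')P(D')
     = \frac{97}{100} × \frac{1}{20} + \frac{1}{100} × \frac{19}{20}
     = \frac{29}{500}
P(D|+) = P(+|D)P(D)/P(+) = \frac{97}{116}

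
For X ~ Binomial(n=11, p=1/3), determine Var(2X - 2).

For X ~ Binomial(n=11, p=1/3):
Var(X) = \frac{22}{9}
Var(2X - 2) = (2)² × Var(X) = 4 × \frac{22}{9} = \frac{88}{9}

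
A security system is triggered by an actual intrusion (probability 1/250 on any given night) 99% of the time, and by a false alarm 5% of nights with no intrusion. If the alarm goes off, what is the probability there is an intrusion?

Let D = the rare event, + = positive/flagged.
P(D) = 1/250
P(+|D) = 99/100
P(+|D') = 5/100 = 1/20
P(+) = P(+|D)P(D) + P(+|D')P(D')
     = \frac{99}{100} × \frac{1}{250} + \frac{1}{20} × \frac{249}{250}
     = \frac{168}{3125}
P(D|+) = P(+|D)P(D)/P(+) = \frac{33}{448}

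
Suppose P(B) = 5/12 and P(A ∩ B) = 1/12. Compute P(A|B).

P(A|B) = P(A ∩ B) / P(B)
= (1/12) / (5/12)
= 1/5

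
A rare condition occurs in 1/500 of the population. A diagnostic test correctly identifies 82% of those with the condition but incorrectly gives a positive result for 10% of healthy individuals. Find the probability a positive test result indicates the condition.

Let D = the rare event, + = positive/flagged.
P(D) = 1/500
P(+|D) = 82/100 = 41/50
P(+|D') = 10/100 = 1/10
P(+) = P(+|D)P(D) + P(+|D')P(D')
     = \frac{41}{50} × \frac{1}{500} + \frac{1}{10} × \frac{499}{500}
     = \frac{317}{3125}
P(D|+) = P(+|D)P(D)/P(+) = \frac{41}{2536}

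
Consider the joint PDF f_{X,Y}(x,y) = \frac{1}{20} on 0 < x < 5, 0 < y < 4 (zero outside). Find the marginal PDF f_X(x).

f_X(x) = ∫_0^4 f(x,y) dy
= ∫_0^4 \frac{1}{20} dy
= \frac{1}{5} for 0 < x < 5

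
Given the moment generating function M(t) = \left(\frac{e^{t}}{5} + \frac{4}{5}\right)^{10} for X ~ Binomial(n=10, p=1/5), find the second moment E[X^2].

To find E[X^2], compute M^(2)(0):
M^(1)(t) = 2 \left(\frac{e^{t}}{5} + \frac{4}{5}\right)^{9} e^{t}
M^(2)(t) = 2 \left(\frac{e^{t}}{5} + \frac{4}{5}\right)^{9} e^{t} + \frac{18 \left(\frac{e^{t}}{5} + \frac{4}{5}\right)^{8} e^{2 t}}{5}
M^(2)(0) = \frac{28}{5}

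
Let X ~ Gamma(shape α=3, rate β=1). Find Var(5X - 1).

For X ~ Gamma(shape α=3, rate β=1):
Var(X) = 3
Var(5X - 1) = (5)² × Var(X) = 25 × 3 = 75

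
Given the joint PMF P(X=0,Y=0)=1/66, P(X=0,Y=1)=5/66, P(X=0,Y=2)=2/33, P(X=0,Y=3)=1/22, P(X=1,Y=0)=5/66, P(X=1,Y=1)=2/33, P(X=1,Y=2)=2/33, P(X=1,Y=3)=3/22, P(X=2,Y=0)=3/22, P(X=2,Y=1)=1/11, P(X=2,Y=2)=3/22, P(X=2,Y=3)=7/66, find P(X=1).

P(X=1) = P(X=1,Y=0) + P(X=1,Y=1) + P(X=1,Y=2) + P(X=1,Y=3)
= 5/66 + 2/33 + 2/33 + 3/22
= 1/3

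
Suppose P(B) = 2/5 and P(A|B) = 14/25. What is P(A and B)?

By definition, P(A|B) = P(A ∩ B) / P(B)
So P(A ∩ B) = P(A|B) × P(B)
= 14/25 × 2/5
= 28/125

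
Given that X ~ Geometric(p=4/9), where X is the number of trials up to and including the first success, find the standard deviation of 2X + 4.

For X ~ Geometric(p=4/9), where X is the number of trials up to and including the first success:
Var(X) = \frac{45}{16}
SD(X) = √(Var(X)) = √(\frac{45}{16}) = \frac{3 \sqrt{5}}{4}
SD(2X + 4) = |2| × SD(X) = 2 × \frac{3 \sqrt{5}}{4} = \frac{3 \sqrt{5}}{2}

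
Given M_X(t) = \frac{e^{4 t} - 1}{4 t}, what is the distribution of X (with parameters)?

The MGF M(t) = \frac{e^{4 t} - 1}{4 t} is the standard form for the Uniform distribution.
Comparing with the known MGF formula identifies: Uniform(0, 4)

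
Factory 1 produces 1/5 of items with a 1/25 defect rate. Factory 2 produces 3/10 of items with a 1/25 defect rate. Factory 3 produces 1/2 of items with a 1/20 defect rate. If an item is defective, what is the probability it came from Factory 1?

Using Bayes' theorem:
P(F1) = 1/5, P(D|F1) = 1/25
P(F2) = 3/10, P(D|F2) = 1/25
P(F3) = 1/2, P(D|F3) = 1/20
P(D) = P(D|F1)P(F1) + P(D|F2)P(F2) + P(D|F3)P(F3)
     = \frac{9}{200}
P(F1|D) = P(D|F1)P(F1) / P(D)
= \frac{8}{45}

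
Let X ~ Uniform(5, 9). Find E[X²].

Using the identity E[X²] = Var(X) + (E[X])²:
E[X] = 7
Var(X) = \frac{4}{3}
E[X²] = \frac{4}{3} + (7)²
= \frac{151}{3}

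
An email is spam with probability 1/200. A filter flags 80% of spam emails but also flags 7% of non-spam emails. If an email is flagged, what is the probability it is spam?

Let D = the rare event, + = positive/flagged.
P(D) = 1/200
P(+|D) = 80/100 = 4/5
P(+|D') = 7/100
P(+) = P(+|D)P(D) + P(+|D')P(D')
     = \frac{4}{5} × \frac{1}{200} + \frac{7}{100} × \frac{199}{200}
     = \frac{1473}{20000}
P(D|+) = P(+|D)P(D)/P(+) = \frac{80}{1473}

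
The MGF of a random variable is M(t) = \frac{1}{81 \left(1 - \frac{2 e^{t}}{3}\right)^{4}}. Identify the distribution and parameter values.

The MGF M(t) = \frac{1}{81 \left(1 - \frac{2 e^{t}}{3}\right)^{4}} is the standard form for the NegativeBinomial distribution.
Comparing with the known MGF formula identifies: NegBin(r=4, p=1/3), X = failures before r-th success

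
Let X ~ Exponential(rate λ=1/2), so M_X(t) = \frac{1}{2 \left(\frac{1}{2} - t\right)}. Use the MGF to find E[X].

To find E[X], compute M^(1)(0):
M^(1)(t) = \frac{1}{2 \left(\frac{1}{2} - t\right)^{2}}
M^(1)(0) = 2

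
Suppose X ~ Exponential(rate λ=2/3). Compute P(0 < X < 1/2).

P(0 < X < 1/2) = ∫_{0}^{1/2} f(x) dx
where f(x) = \frac{2 e^{- \frac{2 x}{3}}}{3}
= 1 - e^{- \frac{1}{3}}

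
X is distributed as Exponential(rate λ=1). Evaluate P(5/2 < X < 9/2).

P(5/2 < X < 9/2) = ∫_{5/2}^{9/2} f(x) dx
where f(x) = e^{- x}
= - \frac{1 - e^{2}}{e^{\frac{9}{2}}}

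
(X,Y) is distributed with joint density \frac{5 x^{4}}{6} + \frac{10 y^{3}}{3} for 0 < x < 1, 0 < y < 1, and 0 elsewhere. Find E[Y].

E[Y] = ∫_0^1 ∫_0^1 y × f(x,y) dx dy
= \frac{3}{4}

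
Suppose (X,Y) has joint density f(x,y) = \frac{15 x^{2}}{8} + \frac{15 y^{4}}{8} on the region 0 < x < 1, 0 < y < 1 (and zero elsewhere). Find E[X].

E[X] = ∫_0^1 ∫_0^1 x × f(x,y) dy dx
= ∫_0^1 ∫_0^1 x × (\frac{15 x^{2}}{8} + \frac{15 y^{4}}{8}) dy dx
= \frac{21}{32}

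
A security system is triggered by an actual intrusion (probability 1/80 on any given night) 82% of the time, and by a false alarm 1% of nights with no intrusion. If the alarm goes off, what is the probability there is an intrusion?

Let D = the rare event, + = positive/flagged.
P(D) = 1/80
P(+|D) = 82/100 = 41/50
P(+|D') = 1/100
P(+) = P(+|D)P(D) + P(+|D')P(D')
     = \frac{41}{50} × \frac{1}{80} + \frac{1}{100} × \frac{79}{80}
     = \frac{161}{8000}
P(D|+) = P(+|D)P(D)/P(+) = \frac{82}{161}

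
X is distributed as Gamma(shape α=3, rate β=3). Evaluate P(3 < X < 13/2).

P(3 < X < 13/2) = ∫_{3}^{13/2} f(x) dx
where f(x) = \frac{27 x^{2} e^{- 3 x}}{2}
= - \frac{1685}{8 e^{\frac{39}{2}}} + \frac{101}{2 e^{9}}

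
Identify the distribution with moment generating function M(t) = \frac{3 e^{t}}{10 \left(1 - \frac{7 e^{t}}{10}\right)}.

The MGF M(t) = \frac{3 e^{t}}{10 \left(1 - \frac{7 e^{t}}{10}\right)} is the standard form for the Geometric distribution.
Comparing with the known MGF formula identifies: Geometric(p=3/10), X = trial number of first success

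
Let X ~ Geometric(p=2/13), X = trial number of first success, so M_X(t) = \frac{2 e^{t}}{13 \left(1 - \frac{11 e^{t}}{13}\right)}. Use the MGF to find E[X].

To find E[X], compute M^(1)(0):
M^(1)(t) = \frac{2 e^{t}}{13 \left(1 - \frac{11 e^{t}}{13}\right)} + \frac{22 e^{2 t}}{169 \left(1 - \frac{11 e^{t}}{13}\right)^{2}}
M^(1)(0) = \frac{13}{2}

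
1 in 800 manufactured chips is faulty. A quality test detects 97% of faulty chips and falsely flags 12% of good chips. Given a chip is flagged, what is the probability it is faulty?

Let D = the rare event, + = positive/flagged.
P(D) = 1/800
P(+|D) = 97/100
P(+|D') = 12/100 = 3/25
P(+) = P(+|D)P(D) + P(+|D')P(D')
     = \frac{97}{100} × \frac{1}{800} + \frac{3}{25} × \frac{799}{800}
     = \frac{1937}{16000}
P(D|+) = P(+|D)P(D)/P(+) = \frac{97}{9685}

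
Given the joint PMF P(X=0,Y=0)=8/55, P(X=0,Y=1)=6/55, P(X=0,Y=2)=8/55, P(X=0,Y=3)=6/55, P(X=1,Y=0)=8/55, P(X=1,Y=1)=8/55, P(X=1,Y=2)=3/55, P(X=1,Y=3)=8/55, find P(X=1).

P(X=1) = P(X=1,Y=0) + P(X=1,Y=1) + P(X=1,Y=2) + P(X=1,Y=3)
= 8/55 + 8/55 + 3/55 + 8/55
= 27/55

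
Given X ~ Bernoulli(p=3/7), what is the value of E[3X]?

For X ~ Bernoulli(p=3/7):
E[X] = \frac{3}{7}
E[3X] = 3 × E[X] + 0 = \frac{9}{7}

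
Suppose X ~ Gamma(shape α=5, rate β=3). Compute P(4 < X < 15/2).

P(4 < X < 15/2) = ∫_{4}^{15/2} f(x) dx
where f(x) = \frac{81 x^{4} e^{- 3 x}}{8}
= - \frac{1645283}{128 e^{\frac{45}{2}}} + \frac{1237}{e^{12}}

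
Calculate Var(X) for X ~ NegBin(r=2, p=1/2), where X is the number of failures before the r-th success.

For X ~ NegBin(r=2, p=1/2), where X is the number of failures before the r-th success:
Var(X) = 4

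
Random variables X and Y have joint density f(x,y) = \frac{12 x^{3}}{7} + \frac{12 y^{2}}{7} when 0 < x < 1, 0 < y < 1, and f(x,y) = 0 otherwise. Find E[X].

E[X] = ∫_0^1 ∫_0^1 x × f(x,y) dy dx
= ∫_0^1 ∫_0^1 x × (\frac{12 x^{3}}{7} + \frac{12 y^{2}}{7}) dy dx
= \frac{22}{35}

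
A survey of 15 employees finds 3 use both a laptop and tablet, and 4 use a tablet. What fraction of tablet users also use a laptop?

P(A ∩ B) = 3/15 = 1/5
P(B) = 4/15
P(A|B) = P(A ∩ B) / P(B) = (1/5) / (4/15) = 3/4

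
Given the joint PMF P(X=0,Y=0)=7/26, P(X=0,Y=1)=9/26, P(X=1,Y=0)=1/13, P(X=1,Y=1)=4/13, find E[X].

First find marginal of X:
P(X=0) = 8/13
P(X=1) = 5/13
E[X] = 0 × 8/13 + 1 × 5/13 = 5/13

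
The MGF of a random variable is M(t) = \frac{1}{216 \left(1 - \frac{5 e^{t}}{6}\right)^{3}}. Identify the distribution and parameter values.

The MGF M(t) = \frac{1}{216 \left(1 - \frac{5 e^{t}}{6}\right)^{3}} is the standard form for the NegativeBinomial distribution.
Comparing with the known MGF formula identifies: NegBin(r=3, p=1/6), X = failures before r-th success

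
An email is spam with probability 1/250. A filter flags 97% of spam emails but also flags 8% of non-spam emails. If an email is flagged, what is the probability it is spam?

Let D = the rare event, + = positive/flagged.
P(D) = 1/250
P(+|D) = 97/100
P(+|D') = 8/100 = 2/25
P(+) = P(+|D)P(D) + P(+|D')P(D')
     = \frac{97}{100} × \frac{1}{250} + \frac{2}{25} × \frac{249}{250}
     = \frac{2089}{25000}
P(D|+) = P(+|D)P(D)/P(+) = \frac{97}{2089}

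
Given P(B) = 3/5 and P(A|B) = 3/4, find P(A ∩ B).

By definition, P(A|B) = P(A ∩ B) / P(B)
So P(A ∩ B) = P(A|B) × P(B)
= 3/4 × 3/5
= 9/20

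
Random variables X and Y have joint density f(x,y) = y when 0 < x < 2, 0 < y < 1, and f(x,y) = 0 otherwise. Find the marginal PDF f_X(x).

f_X(x) = ∫_0^1 f(x,y) dy
= ∫_0^1 y dy
= \frac{1}{2} for 0 < x < 2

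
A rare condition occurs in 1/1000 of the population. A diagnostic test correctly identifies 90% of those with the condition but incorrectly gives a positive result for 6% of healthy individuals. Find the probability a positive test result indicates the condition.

Let D = the rare event, + = positive/flagged.
P(D) = 1/1000
P(+|D) = 90/100 = 9/10
P(+|D') = 6/100 = 3/50
P(+) = P(+|D)P(D) + P(+|D')P(D')
     = \frac{9}{10} × \frac{1}{1000} + \frac{3}{50} × \frac{999}{1000}
     = \frac{1521}{25000}
P(D|+) = P(+|D)P(D)/P(+) = \frac{5}{338}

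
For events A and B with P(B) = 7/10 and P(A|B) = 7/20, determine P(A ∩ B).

By definition, P(A|B) = P(A ∩ B) / P(B)
So P(A ∩ B) = P(A|B) × P(B)
= 7/20 × 7/10
= 49/200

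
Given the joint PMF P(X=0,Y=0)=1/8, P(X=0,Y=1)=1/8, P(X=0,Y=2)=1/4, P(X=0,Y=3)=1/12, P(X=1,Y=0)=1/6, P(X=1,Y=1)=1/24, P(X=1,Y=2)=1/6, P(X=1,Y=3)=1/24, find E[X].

First find marginal of X:
P(X=0) = 7/12
P(X=1) = 5/12
E[X] = 0 × 7/12 + 1 × 5/12 = 5/12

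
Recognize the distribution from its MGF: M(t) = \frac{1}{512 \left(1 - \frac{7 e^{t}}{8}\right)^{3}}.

The MGF M(t) = \frac{1}{512 \left(1 - \frac{7 e^{t}}{8}\right)^{3}} is the standard form for the NegativeBinomial distribution.
Comparing with the known MGF formula identifies: NegBin(r=3, p=1/8), X = failures before r-th success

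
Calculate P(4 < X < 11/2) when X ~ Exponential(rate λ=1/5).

P(4 < X < 11/2) = ∫_{4}^{11/2} f(x) dx
where f(x) = \frac{e^{- \frac{x}{5}}}{5}
= - \frac{1}{e^{\frac{11}{10}}} + e^{- \frac{4}{5}}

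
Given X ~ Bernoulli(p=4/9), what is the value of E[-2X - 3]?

For X ~ Bernoulli(p=4/9):
E[X] = \frac{4}{9}
E[-2X - 3] = -2 × E[X] - 3 = - \frac{35}{9}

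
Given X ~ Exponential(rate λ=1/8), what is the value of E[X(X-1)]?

E[X(X-1)] = E[X² - X] = E[X²] - E[X]
E[X] = 8
E[X²] = Var(X) + (E[X])² = 64 + (8)² = 128
E[X(X-1)] = 128 - 8 = 120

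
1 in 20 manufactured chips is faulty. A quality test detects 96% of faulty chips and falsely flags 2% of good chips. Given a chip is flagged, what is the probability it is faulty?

Let D = the rare event, + = positive/flagged.
P(D) = 1/20
P(+|D) = 96/100 = 24/25
P(+|D') = 2/100 = 1/50
P(+) = P(+|D)P(D) + P(+|D')P(D')
     = \frac{24}{25} × \frac{1}{20} + \frac{1}{50} × \frac{19}{20}
     = \frac{67}{1000}
P(D|+) = P(+|D)P(D)/P(+) = \frac{48}{67}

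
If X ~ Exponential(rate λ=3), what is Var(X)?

For X ~ Exponential(rate λ=3):
Var(X) = \frac{1}{9}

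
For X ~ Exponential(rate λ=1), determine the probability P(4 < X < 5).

P(4 < X < 5) = ∫_{4}^{5} f(x) dx
where f(x) = e^{- x}
= - \frac{1 - e}{e^{5}}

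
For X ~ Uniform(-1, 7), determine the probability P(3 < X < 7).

P(3 < X < 7) = ∫_{3}^{7} f(x) dx
where f(x) = \frac{1}{8}
= \frac{1}{2}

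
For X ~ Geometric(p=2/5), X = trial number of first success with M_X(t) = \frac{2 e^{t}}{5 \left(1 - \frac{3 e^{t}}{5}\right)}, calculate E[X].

To find E[X], compute M^(1)(0):
M^(1)(t) = \frac{2 e^{t}}{5 \left(1 - \frac{3 e^{t}}{5}\right)} + \frac{6 e^{2 t}}{25 \left(1 - \frac{3 e^{t}}{5}\right)^{2}}
M^(1)(0) = \frac{5}{2}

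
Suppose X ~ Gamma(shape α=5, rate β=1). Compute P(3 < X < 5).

P(3 < X < 5) = ∫_{3}^{5} f(x) dx
where f(x) = \frac{x^{4} e^{- x}}{24}
= \frac{-523 + 131 e^{2}}{8 e^{5}}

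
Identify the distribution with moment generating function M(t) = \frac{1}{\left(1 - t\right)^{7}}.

The MGF M(t) = \frac{1}{\left(1 - t\right)^{7}} is the standard form for the Gamma distribution.
Comparing with the known MGF formula identifies: Gamma(shape α=7, rate β=1)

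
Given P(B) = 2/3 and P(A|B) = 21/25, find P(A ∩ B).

By definition, P(A|B) = P(A ∩ B) / P(B)
So P(A ∩ B) = P(A|B) × P(B)
= 21/25 × 2/3
= 14/25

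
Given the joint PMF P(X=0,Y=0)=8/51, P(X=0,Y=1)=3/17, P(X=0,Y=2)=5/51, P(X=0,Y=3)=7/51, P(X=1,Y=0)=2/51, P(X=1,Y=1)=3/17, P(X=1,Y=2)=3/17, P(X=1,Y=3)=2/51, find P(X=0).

P(X=0) = P(X=0,Y=0) + P(X=0,Y=1) + P(X=0,Y=2) + P(X=0,Y=3)
= 8/51 + 3/17 + 5/51 + 7/51
= 29/51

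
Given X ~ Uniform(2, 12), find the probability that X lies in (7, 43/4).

P(7 < X < 43/4) = ∫_{7}^{43/4} f(x) dx
where f(x) = \frac{1}{10}
= \frac{3}{8}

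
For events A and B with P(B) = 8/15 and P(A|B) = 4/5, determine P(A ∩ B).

By definition, P(A|B) = P(A ∩ B) / P(B)
So P(A ∩ B) = P(A|B) × P(B)
= 4/5 × 8/15
= 32/75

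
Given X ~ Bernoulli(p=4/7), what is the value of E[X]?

For X ~ Bernoulli(p=4/7), the expected value is:
E[X] = \frac{4}{7}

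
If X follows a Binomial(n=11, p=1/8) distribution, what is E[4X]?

For X ~ Binomial(n=11, p=1/8):
E[X] = \frac{11}{8}
E[4X] = 4 × E[X] + 0 = \frac{11}{2}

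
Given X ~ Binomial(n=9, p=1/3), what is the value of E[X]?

For X ~ Binomial(n=9, p=1/3), the expected value is:
E[X] = 3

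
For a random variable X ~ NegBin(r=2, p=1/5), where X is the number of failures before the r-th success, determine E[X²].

Using the identity E[X²] = Var(X) + (E[X])²:
E[X] = 8
Var(X) = 40
E[X²] = 40 + (8)²
= 104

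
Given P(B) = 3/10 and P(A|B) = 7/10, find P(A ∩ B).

By definition, P(A|B) = P(A ∩ B) / P(B)
So P(A ∩ B) = P(A|B) × P(B)
= 7/10 × 3/10
= 21/100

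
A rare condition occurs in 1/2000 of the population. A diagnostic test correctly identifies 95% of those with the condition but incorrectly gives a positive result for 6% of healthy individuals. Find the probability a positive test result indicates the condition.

Let D = the rare event, + = positive/flagged.
P(D) = 1/2000
P(+|D) = 95/100 = 19/20
P(+|D') = 6/100 = 3/50
P(+) = P(+|D)P(D) + P(+|D')P(D')
     = \frac{19}{20} × \frac{1}{2000} + \frac{3}{50} × \frac{1999}{2000}
     = \frac{12089}{200000}
P(D|+) = P(+|D)P(D)/P(+) = \frac{95}{12089}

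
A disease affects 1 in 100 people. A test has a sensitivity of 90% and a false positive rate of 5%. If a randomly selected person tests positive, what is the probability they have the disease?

Let D = the rare event, + = positive/flagged.
P(D) = 1/100
P(+|D) = 90/100 = 9/10
P(+|D') = 5/100 = 1/20
P(+) = P(+|D)P(D) + P(+|D')P(D')
     = \frac{9}{10} × \frac{1}{100} + \frac{1}{20} × \frac{99}{100}
     = \frac{117}{2000}
P(D|+) = P(+|D)P(D)/P(+) = \frac{2}{13}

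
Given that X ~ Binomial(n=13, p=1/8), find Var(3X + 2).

For X ~ Binomial(n=13, p=1/8):
Var(X) = \frac{91}{64}
Var(3X + 2) = (3)² × Var(X) = 9 × \frac{91}{64} = \frac{819}{64}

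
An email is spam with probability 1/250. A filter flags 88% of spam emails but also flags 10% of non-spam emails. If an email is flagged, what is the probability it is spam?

Let D = the rare event, + = positive/flagged.
P(D) = 1/250
P(+|D) = 88/100 = 22/25
P(+|D') = 10/100 = 1/10
P(+) = P(+|D)P(D) + P(+|D')P(D')
     = \frac{22}{25} × \frac{1}{250} + \frac{1}{10} × \frac{249}{250}
     = \frac{1289}{12500}
P(D|+) = P(+|D)P(D)/P(+) = \frac{44}{1289}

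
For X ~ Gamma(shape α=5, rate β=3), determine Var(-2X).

For X ~ Gamma(shape α=5, rate β=3):
Var(X) = \frac{5}{9}
Var(-2X) = (-2)² × Var(X) = 4 × \frac{5}{9} = \frac{20}{9}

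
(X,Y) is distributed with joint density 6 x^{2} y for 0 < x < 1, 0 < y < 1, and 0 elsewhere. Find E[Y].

E[Y] = ∫_0^1 ∫_0^1 y × f(x,y) dx dy
= \frac{2}{3}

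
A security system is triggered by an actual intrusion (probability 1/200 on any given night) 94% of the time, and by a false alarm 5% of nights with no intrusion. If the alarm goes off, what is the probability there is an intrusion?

Let D = the rare event, + = positive/flagged.
P(D) = 1/200
P(+|D) = 94/100 = 47/50
P(+|D') = 5/100 = 1/20
P(+) = P(+|D)P(D) + P(+|D')P(D')
     = \frac{47}{50} × \frac{1}{200} + \frac{1}{20} × \frac{199}{200}
     = \frac{1089}{20000}
P(D|+) = P(+|D)P(D)/P(+) = \frac{94}{1089}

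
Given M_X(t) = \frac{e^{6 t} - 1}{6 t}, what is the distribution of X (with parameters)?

The MGF M(t) = \frac{e^{6 t} - 1}{6 t} is the standard form for the Uniform distribution.
Comparing with the known MGF formula identifies: Uniform(0, 6)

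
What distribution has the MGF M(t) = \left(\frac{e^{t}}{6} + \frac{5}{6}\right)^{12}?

The MGF M(t) = \left(\frac{e^{t}}{6} + \frac{5}{6}\right)^{12} is the standard form for the Binomial distribution.
Comparing with the known MGF formula identifies: Binomial(n=12, p=1/6)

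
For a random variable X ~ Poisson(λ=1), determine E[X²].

Using the identity E[X²] = Var(X) + (E[X])²:
E[X] = 1
Var(X) = 1
E[X²] = 1 + (1)²
= 2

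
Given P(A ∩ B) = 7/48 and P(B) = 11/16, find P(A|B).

P(A|B) = P(A ∩ B) / P(B)
= (7/48) / (11/16)
= 7/33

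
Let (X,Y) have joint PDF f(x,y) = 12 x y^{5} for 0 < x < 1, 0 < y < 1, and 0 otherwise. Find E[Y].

E[Y] = ∫_0^1 ∫_0^1 y × f(x,y) dx dy
= \frac{6}{7}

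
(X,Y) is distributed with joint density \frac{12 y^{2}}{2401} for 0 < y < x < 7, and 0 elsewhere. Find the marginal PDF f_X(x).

f_X(x) = ∫_0^x \frac{12 y^{2}}{2401} dy = \frac{4 x^{3}}{2401}
for 0 < x < 7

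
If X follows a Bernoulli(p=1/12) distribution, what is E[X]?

For X ~ Bernoulli(p=1/12), the expected value is:
E[X] = \frac{1}{12}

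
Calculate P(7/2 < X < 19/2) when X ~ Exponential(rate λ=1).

P(7/2 < X < 19/2) = ∫_{7/2}^{19/2} f(x) dx
where f(x) = e^{- x}
= - \frac{1 - e^{6}}{e^{\frac{19}{2}}}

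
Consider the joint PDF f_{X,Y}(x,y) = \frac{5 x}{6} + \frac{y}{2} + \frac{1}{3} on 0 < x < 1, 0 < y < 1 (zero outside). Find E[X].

E[X] = ∫_0^1 ∫_0^1 x × f(x,y) dy dx
= ∫_0^1 ∫_0^1 x × (\frac{5 x}{6} + \frac{y}{2} + \frac{1}{3}) dy dx
= \frac{41}{72}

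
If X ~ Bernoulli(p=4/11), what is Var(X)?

For X ~ Bernoulli(p=4/11):
Var(X) = \frac{28}{121}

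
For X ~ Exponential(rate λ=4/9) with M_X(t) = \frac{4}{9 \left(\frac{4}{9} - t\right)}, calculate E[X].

To find E[X], compute M^(1)(0):
M^(1)(t) = \frac{4}{9 \left(\frac{4}{9} - t\right)^{2}}
M^(1)(0) = \frac{9}{4}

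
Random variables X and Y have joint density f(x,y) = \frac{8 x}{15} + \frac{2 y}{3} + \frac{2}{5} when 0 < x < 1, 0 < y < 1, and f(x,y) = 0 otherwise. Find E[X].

E[X] = ∫_0^1 ∫_0^1 x × f(x,y) dy dx
= ∫_0^1 ∫_0^1 x × (\frac{8 x}{15} + \frac{2 y}{3} + \frac{2}{5}) dy dx
= \frac{49}{90}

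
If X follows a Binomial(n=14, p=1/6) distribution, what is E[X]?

For X ~ Binomial(n=14, p=1/6), the expected value is:
E[X] = \frac{7}{3}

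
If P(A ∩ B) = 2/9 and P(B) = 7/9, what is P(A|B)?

P(A|B) = P(A ∩ B) / P(B)
= (2/9) / (7/9)
= 2/7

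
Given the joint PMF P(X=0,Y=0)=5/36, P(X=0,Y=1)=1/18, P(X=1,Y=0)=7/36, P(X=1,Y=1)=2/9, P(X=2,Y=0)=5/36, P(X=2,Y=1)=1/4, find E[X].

First find marginal of X:
P(X=0) = 7/36
P(X=1) = 5/12
P(X=2) = 7/18
E[X] = 0 × 7/36 + 1 × 5/12 + 2 × 7/18 = 43/36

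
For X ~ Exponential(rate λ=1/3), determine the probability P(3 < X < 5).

P(3 < X < 5) = ∫_{3}^{5} f(x) dx
where f(x) = \frac{e^{- \frac{x}{3}}}{3}
= - \frac{1}{e^{\frac{5}{3}}} + e^{-1}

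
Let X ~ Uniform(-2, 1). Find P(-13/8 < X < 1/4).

P(-13/8 < X < 1/4) = ∫_{-13/8}^{1/4} f(x) dx
where f(x) = \frac{1}{3}
= \frac{5}{8}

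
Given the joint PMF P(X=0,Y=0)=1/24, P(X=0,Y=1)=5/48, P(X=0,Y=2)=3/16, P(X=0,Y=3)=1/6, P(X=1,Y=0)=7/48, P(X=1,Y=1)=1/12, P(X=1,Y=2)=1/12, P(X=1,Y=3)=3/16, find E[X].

First find marginal of X:
P(X=0) = 1/2
P(X=1) = 1/2
E[X] = 0 × 1/2 + 1 × 1/2 = 1/2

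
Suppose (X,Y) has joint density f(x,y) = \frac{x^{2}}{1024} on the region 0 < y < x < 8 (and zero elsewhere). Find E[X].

f_X(x) = ∫_0^x \frac{x^{2}}{1024} dy = \frac{x^{3}}{1024}
E[X] = ∫_0^8 x × (\frac{x^{3}}{1024}) dx = \frac{32}{5}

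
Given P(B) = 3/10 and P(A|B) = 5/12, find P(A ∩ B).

By definition, P(A|B) = P(A ∩ B) / P(B)
So P(A ∩ B) = P(A|B) × P(B)
= 5/12 × 3/10
= 1/8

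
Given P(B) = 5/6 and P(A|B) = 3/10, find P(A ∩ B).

By definition, P(A|B) = P(A ∩ B) / P(B)
So P(A ∩ B) = P(A|B) × P(B)
= 3/10 × 5/6
= 1/4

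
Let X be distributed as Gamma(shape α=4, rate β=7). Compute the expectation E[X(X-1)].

E[X(X-1)] = E[X² - X] = E[X²] - E[X]
E[X] = \frac{4}{7}
E[X²] = Var(X) + (E[X])² = \frac{4}{49} + (\frac{4}{7})² = \frac{20}{49}
E[X(X-1)] = \frac{20}{49} - \frac{4}{7} = - \frac{8}{49}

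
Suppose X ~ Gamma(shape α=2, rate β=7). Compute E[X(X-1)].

E[X(X-1)] = E[X² - X] = E[X²] - E[X]
E[X] = \frac{2}{7}
E[X²] = Var(X) + (E[X])² = \frac{2}{49} + (\frac{2}{7})² = \frac{6}{49}
E[X(X-1)] = \frac{6}{49} - \frac{2}{7} = - \frac{8}{49}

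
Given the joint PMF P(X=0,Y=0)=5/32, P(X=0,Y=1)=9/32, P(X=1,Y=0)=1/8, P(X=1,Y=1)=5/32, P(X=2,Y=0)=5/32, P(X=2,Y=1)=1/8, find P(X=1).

P(X=1) = P(X=1,Y=0) + P(X=1,Y=1)
= 1/8 + 5/32
= 9/32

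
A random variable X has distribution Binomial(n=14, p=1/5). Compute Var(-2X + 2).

For X ~ Binomial(n=14, p=1/5):
Var(X) = \frac{56}{25}
Var(-2X + 2) = (-2)² × Var(X) = 4 × \frac{56}{25} = \frac{224}{25}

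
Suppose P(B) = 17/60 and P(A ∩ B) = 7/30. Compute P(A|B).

P(A|B) = P(A ∩ B) / P(B)
= (7/30) / (17/60)
= 14/17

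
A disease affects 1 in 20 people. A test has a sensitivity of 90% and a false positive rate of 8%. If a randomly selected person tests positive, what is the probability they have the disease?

Let D = the rare event, + = positive/flagged.
P(D) = 1/20
P(+|D) = 90/100 = 9/10
P(+|D') = 8/100 = 2/25
P(+) = P(+|D)P(D) + P(+|D')P(D')
     = \frac{9}{10} × \frac{1}{20} + \frac{2}{25} × \frac{19}{20}
     = \frac{121}{1000}
P(D|+) = P(+|D)P(D)/P(+) = \frac{45}{121}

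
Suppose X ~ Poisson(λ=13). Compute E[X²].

Using the identity E[X²] = Var(X) + (E[X])²:
E[X] = 13
Var(X) = 13
E[X²] = 13 + (13)²
= 182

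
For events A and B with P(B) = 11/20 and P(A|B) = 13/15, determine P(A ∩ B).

By definition, P(A|B) = P(A ∩ B) / P(B)
So P(A ∩ B) = P(A|B) × P(B)
= 13/15 × 11/20
= 143/300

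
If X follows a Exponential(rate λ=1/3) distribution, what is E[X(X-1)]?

E[X(X-1)] = E[X² - X] = E[X²] - E[X]
E[X] = 3
E[X²] = Var(X) + (E[X])² = 9 + (3)² = 18
E[X(X-1)] = 18 - 3 = 15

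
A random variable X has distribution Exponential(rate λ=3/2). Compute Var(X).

For X ~ Exponential(rate λ=3/2):
Var(X) = \frac{4}{9}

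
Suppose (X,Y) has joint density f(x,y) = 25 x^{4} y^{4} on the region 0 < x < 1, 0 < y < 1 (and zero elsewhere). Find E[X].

E[X] = ∫_0^1 ∫_0^1 x × f(x,y) dy dx
= ∫_0^1 ∫_0^1 x × (25 x^{4} y^{4}) dy dx
= \frac{5}{6}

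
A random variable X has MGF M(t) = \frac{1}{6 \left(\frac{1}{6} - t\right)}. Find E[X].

To find E[X], compute M^(1)(0):
M^(1)(t) = \frac{1}{6 \left(\frac{1}{6} - t\right)^{2}}
M^(1)(0) = 6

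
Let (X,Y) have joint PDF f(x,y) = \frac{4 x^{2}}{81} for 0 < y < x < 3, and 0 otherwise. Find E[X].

f_X(x) = ∫_0^x \frac{4 x^{2}}{81} dy = \frac{4 x^{3}}{81}
E[X] = ∫_0^3 x × (\frac{4 x^{3}}{81}) dx = \frac{12}{5}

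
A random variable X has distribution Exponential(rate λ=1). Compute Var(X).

For X ~ Exponential(rate λ=1):
Var(X) = 1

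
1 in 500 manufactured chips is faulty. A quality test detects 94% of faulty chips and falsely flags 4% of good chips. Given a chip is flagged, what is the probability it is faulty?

Let D = the rare event, + = positive/flagged.
P(D) = 1/500
P(+|D) = 94/100 = 47/50
P(+|D') = 4/100 = 1/25
P(+) = P(+|D)P(D) + P(+|D')P(D')
     = \frac{47}{50} × \frac{1}{500} + \frac{1}{25} × \frac{499}{500}
     = \frac{209}{5000}
P(D|+) = P(+|D)P(D)/P(+) = \frac{47}{1045}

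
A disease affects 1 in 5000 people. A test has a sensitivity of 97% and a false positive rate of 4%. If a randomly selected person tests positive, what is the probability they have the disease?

Let D = the rare event, + = positive/flagged.
P(D) = 1/5000
P(+|D) = 97/100
P(+|D') = 4/100 = 1/25
P(+) = P(+|D)P(D) + P(+|D')P(D')
     = \frac{97}{100} × \frac{1}{5000} + \frac{1}{25} × \frac{4999}{5000}
     = \frac{20093}{500000}
P(D|+) = P(+|D)P(D)/P(+) = \frac{97}{20093}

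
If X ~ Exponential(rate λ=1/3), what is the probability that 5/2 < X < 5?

P(5/2 < X < 5) = ∫_{5/2}^{5} f(x) dx
where f(x) = \frac{e^{- \frac{x}{3}}}{3}
= - \frac{1}{e^{\frac{5}{3}}} + e^{- \frac{5}{6}}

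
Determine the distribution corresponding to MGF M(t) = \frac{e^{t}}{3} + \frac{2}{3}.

The MGF M(t) = \frac{e^{t}}{3} + \frac{2}{3} is the standard form for the Bernoulli distribution.
Comparing with the known MGF formula identifies: Bernoulli(p=1/3)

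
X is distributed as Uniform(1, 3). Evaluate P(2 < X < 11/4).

P(2 < X < 11/4) = ∫_{2}^{11/4} f(x) dx
where f(x) = \frac{1}{2}
= \frac{3}{8}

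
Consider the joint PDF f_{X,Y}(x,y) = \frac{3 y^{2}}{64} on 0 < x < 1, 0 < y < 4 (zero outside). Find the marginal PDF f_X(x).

f_X(x) = ∫_0^4 f(x,y) dy
= ∫_0^4 \frac{3 y^{2}}{64} dy
= 1 for 0 < x < 1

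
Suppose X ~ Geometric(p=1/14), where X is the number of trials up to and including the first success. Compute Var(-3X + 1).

For X ~ Geometric(p=1/14), where X is the number of trials up to and including the first success:
Var(X) = 182
Var(-3X + 1) = (-3)² × Var(X) = 9 × 182 = 1638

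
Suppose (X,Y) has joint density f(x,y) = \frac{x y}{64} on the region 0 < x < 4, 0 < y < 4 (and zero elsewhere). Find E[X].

f_X(x) = ∫_0^4 \frac{x y}{64} dy = \frac{x}{8}
E[X] = ∫_0^4 x × (\frac{x}{8}) dx = \frac{8}{3}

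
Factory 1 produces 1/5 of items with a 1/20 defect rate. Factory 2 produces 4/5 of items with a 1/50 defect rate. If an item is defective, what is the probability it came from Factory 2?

Using Bayes' theorem:
P(F1) = 1/5, P(D|F1) = 1/20
P(F2) = 4/5, P(D|F2) = 1/50
P(D) = P(D|F1)P(F1) + P(D|F2)P(F2)
     = \frac{13}{500}
P(F2|D) = P(D|F2)P(F2) / P(D)
= \frac{8}{13}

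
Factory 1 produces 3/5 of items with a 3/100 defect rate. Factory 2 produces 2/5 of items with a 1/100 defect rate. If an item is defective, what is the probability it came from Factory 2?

Using Bayes' theorem:
P(F1) = 3/5, P(D|F1) = 3/100
P(F2) = 2/5, P(D|F2) = 1/100
P(D) = P(D|F1)P(F1) + P(D|F2)P(F2)
     = \frac{11}{500}
P(F2|D) = P(D|F2)P(F2) / P(D)
= \frac{2}{11}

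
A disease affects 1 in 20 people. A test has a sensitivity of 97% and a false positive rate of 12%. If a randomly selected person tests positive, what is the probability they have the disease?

Let D = the rare event, + = positive/flagged.
P(D) = 1/20
P(+|D) = 97/100
P(+|D') = 12/100 = 3/25
P(+) = P(+|D)P(D) + P(+|D')P(D')
     = \frac{97}{100} × \frac{1}{20} + \frac{3}{25} × \frac{19}{20}
     = \frac{13}{80}
P(D|+) = P(+|D)P(D)/P(+) = \frac{97}{325}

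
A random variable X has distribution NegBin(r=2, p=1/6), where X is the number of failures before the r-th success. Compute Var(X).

For X ~ NegBin(r=2, p=1/6), where X is the number of failures before the r-th success:
Var(X) = 60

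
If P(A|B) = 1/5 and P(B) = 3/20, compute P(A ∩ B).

By definition, P(A|B) = P(A ∩ B) / P(B)
So P(A ∩ B) = P(A|B) × P(B)
= 1/5 × 3/20
= 3/100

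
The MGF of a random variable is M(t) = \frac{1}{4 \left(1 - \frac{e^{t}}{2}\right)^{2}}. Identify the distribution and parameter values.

The MGF M(t) = \frac{1}{4 \left(1 - \frac{e^{t}}{2}\right)^{2}} is the standard form for the NegativeBinomial distribution.
Comparing with the known MGF formula identifies: NegBin(r=2, p=1/2), X = failures before r-th success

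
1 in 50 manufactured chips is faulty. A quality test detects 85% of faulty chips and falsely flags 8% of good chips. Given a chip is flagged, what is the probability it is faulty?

Let D = the rare event, + = positive/flagged.
P(D) = 1/50
P(+|D) = 85/100 = 17/20
P(+|D') = 8/100 = 2/25
P(+) = P(+|D)P(D) + P(+|D')P(D')
     = \frac{17}{20} × \frac{1}{50} + \frac{2}{25} × \frac{49}{50}
     = \frac{477}{5000}
P(D|+) = P(+|D)P(D)/P(+) = \frac{85}{477}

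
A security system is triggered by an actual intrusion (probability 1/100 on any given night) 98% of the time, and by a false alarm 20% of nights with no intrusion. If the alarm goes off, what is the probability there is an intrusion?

Let D = the rare event, + = positive/flagged.
P(D) = 1/100
P(+|D) = 98/100 = 49/50
P(+|D') = 20/100 = 1/5
P(+) = P(+|D)P(D) + P(+|D')P(D')
     = \frac{49}{50} × \frac{1}{100} + \frac{1}{5} × \frac{99}{100}
     = \frac{1039}{5000}
P(D|+) = P(+|D)P(D)/P(+) = \frac{49}{1039}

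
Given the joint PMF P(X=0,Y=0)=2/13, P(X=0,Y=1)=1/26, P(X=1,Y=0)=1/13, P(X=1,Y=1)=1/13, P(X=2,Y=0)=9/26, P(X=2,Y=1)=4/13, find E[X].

First find marginal of X:
P(X=0) = 5/26
P(X=1) = 2/13
P(X=2) = 17/26
E[X] = 0 × 5/26 + 1 × 2/13 + 2 × 17/26 = 19/13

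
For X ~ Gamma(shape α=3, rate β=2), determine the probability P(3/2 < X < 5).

P(3/2 < X < 5) = ∫_{3/2}^{5} f(x) dx
where f(x) = 4 x^{2} e^{- 2 x}
= \frac{-122 + 17 e^{7}}{2 e^{10}}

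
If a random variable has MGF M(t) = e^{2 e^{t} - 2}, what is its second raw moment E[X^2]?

To find E[X^2], compute M^(2)(0):
M^(1)(t) = 2 e^{t} e^{2 e^{t} - 2}
M^(2)(t) = 4 e^{2 t} e^{2 e^{t} - 2} + 2 e^{t} e^{2 e^{t} - 2}
M^(2)(0) = 6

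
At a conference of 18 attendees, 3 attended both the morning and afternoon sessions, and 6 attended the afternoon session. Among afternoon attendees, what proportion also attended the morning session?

P(A ∩ B) = 3/18 = 1/6
P(B) = 6/18 = 1/3
P(A|B) = P(A ∩ B) / P(B) = (1/6) / (1/3) = 1/2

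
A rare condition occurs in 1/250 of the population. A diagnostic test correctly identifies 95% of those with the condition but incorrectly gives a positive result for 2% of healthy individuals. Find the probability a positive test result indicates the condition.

Let D = the rare event, + = positive/flagged.
P(D) = 1/250
P(+|D) = 95/100 = 19/20
P(+|D') = 2/100 = 1/50
P(+) = P(+|D)P(D) + P(+|D')P(D')
     = \frac{19}{20} × \frac{1}{250} + \frac{1}{50} × \frac{249}{250}
     = \frac{593}{25000}
P(D|+) = P(+|D)P(D)/P(+) = \frac{95}{593}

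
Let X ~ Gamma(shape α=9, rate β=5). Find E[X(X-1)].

E[X(X-1)] = E[X² - X] = E[X²] - E[X]
E[X] = \frac{9}{5}
E[X²] = Var(X) + (E[X])² = \frac{9}{25} + (\frac{9}{5})² = \frac{18}{5}
E[X(X-1)] = \frac{18}{5} - \frac{9}{5} = \frac{9}{5}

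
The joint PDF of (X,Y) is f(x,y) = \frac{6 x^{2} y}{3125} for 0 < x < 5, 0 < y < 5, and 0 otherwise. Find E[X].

f_X(x) = ∫_0^5 \frac{6 x^{2} y}{3125} dy = \frac{3 x^{2}}{125}
E[X] = ∫_0^5 x × (\frac{3 x^{2}}{125}) dx = \frac{15}{4}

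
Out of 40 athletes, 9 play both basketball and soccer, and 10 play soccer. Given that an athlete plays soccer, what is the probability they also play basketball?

P(A ∩ B) = 9/40
P(B) = 10/40 = 1/4
P(A|B) = P(A ∩ B) / P(B) = (9/40) / (1/4) = 9/10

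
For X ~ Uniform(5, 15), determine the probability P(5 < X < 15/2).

P(5 < X < 15/2) = ∫_{5}^{15/2} f(x) dx
where f(x) = \frac{1}{10}
= \frac{1}{4}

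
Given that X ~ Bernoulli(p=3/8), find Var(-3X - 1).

For X ~ Bernoulli(p=3/8):
Var(X) = \frac{15}{64}
Var(-3X - 1) = (-3)² × Var(X) = 9 × \frac{15}{64} = \frac{135}{64}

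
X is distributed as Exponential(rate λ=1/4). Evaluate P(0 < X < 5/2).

P(0 < X < 5/2) = ∫_{0}^{5/2} f(x) dx
where f(x) = \frac{e^{- \frac{x}{4}}}{4}
= 1 - e^{- \frac{5}{8}}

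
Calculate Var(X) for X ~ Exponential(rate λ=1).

For X ~ Exponential(rate λ=1):
Var(X) = 1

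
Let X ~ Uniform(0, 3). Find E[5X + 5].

For X ~ Uniform(0, 3):
E[X] = \frac{3}{2}
E[5X + 5] = 5 × E[X] + 5 = \frac{25}{2}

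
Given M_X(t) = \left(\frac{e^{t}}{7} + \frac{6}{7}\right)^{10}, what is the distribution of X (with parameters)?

The MGF M(t) = \left(\frac{e^{t}}{7} + \frac{6}{7}\right)^{10} is the standard form for the Binomial distribution.
Comparing with the known MGF formula identifies: Binomial(n=10, p=1/7)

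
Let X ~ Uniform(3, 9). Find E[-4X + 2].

For X ~ Uniform(3, 9):
E[X] = 6
E[-4X + 2] = -4 × E[X] + 2 = -22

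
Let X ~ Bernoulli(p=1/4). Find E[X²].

Using the identity E[X²] = Var(X) + (E[X])²:
E[X] = \frac{1}{4}
Var(X) = \frac{3}{16}
E[X²] = \frac{3}{16} + (\frac{1}{4})²
= \frac{1}{4}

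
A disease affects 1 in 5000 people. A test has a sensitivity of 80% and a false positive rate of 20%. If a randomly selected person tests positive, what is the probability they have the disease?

Let D = the rare event, + = positive/flagged.
P(D) = 1/5000
P(+|D) = 80/100 = 4/5
P(+|D') = 20/100 = 1/5
P(+) = P(+|D)P(D) + P(+|D')P(D')
     = \frac{4}{5} × \frac{1}{5000} + \frac{1}{5} × \frac{4999}{5000}
     = \frac{5003}{25000}
P(D|+) = P(+|D)P(D)/P(+) = \frac{4}{5003}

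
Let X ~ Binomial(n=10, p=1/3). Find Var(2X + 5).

For X ~ Binomial(n=10, p=1/3):
Var(X) = \frac{20}{9}
Var(2X + 5) = (2)² × Var(X) = 4 × \frac{20}{9} = \frac{80}{9}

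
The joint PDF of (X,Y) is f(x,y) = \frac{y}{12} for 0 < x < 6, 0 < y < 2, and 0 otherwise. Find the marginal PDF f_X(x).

f_X(x) = ∫_0^2 f(x,y) dy
= ∫_0^2 \frac{y}{12} dy
= \frac{1}{6} for 0 < x < 6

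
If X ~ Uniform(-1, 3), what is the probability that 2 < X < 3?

P(2 < X < 3) = ∫_{2}^{3} f(x) dx
where f(x) = \frac{1}{4}
= \frac{1}{4}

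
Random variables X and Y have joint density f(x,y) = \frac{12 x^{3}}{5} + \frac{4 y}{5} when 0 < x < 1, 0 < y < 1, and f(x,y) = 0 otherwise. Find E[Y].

E[Y] = ∫_0^1 ∫_0^1 y × f(x,y) dx dy
= \frac{17}{30}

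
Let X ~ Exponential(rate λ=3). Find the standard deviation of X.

For X ~ Exponential(rate λ=3):
Var(X) = \frac{1}{9}
SD(X) = √(Var(X)) = √(\frac{1}{9}) = \frac{1}{3}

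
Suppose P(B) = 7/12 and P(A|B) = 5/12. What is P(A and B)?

By definition, P(A|B) = P(A ∩ B) / P(B)
So P(A ∩ B) = P(A|B) × P(B)
= 5/12 × 7/12
= 35/144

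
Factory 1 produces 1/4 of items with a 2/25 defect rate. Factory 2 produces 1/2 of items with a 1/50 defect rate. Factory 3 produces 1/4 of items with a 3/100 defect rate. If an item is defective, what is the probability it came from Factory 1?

Using Bayes' theorem:
P(F1) = 1/4, P(D|F1) = 2/25
P(F2) = 1/2, P(D|F2) = 1/50
P(F3) = 1/4, P(D|F3) = 3/100
P(D) = P(D|F1)P(F1) + P(D|F2)P(F2) + P(D|F3)P(F3)
     = \frac{3}{80}
P(F1|D) = P(D|F1)P(F1) / P(D)
= \frac{8}{15}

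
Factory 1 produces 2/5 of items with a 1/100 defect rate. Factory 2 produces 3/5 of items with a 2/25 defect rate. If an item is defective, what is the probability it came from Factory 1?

Using Bayes' theorem:
P(F1) = 2/5, P(D|F1) = 1/100
P(F2) = 3/5, P(D|F2) = 2/25
P(D) = P(D|F1)P(F1) + P(D|F2)P(F2)
     = \frac{13}{250}
P(F1|D) = P(D|F1)P(F1) / P(D)
= \frac{1}{13}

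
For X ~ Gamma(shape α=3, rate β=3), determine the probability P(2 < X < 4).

P(2 < X < 4) = ∫_{2}^{4} f(x) dx
where f(x) = \frac{27 x^{2} e^{- 3 x}}{2}
= \frac{5 \left(-17 + 5 e^{6}\right)}{e^{12}}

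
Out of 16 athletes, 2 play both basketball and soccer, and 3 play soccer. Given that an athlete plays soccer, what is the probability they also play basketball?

P(A ∩ B) = 2/16 = 1/8
P(B) = 3/16
P(A|B) = P(A ∩ B) / P(B) = (1/8) / (3/16) = 2/3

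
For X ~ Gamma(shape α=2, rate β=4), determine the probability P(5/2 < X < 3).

P(5/2 < X < 3) = ∫_{5/2}^{3} f(x) dx
where f(x) = 16 x e^{- 4 x}
= \frac{-13 + 11 e^{2}}{e^{12}}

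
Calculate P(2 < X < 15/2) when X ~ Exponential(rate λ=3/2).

P(2 < X < 15/2) = ∫_{2}^{15/2} f(x) dx
where f(x) = \frac{3 e^{- \frac{3 x}{2}}}{2}
= - \frac{1}{e^{\frac{45}{4}}} + e^{-3}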